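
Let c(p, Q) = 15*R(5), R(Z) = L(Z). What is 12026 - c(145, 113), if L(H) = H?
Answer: 11951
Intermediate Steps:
R(Z) = Z
c(p, Q) = 75 (c(p, Q) = 15*5 = 75)
12026 - c(145, 113) = 12026 - 1*75 = 12026 - 75 = 11951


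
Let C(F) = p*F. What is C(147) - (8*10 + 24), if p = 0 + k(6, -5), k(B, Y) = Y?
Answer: -839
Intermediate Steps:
p = -5 (p = 0 - 5 = -5)
C(F) = -5*F
C(147) - (8*10 + 24) = -5*147 - (8*10 + 24) = -735 - (80 + 24) = -735 - 1*104 = -735 - 104 = -839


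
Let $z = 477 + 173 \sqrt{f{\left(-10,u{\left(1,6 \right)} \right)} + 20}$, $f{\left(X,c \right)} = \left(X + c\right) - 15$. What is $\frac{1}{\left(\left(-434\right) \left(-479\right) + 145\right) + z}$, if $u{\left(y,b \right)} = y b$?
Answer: $\frac{1}{208681} \approx 4.792 \cdot 10^{-6}$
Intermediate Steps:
$u{\left(y,b \right)} = b y$
$f{\left(X,c \right)} = -15 + X + c$
$z = 650$ ($z = 477 + 173 \sqrt{\left(-15 - 10 + 6 \cdot 1\right) + 20} = 477 + 173 \sqrt{\left(-15 - 10 + 6\right) + 20} = 477 + 173 \sqrt{-19 + 20} = 477 + 173 \sqrt{1} = 477 + 173 \cdot 1 = 477 + 173 = 650$)
$\frac{1}{\left(\left(-434\right) \left(-479\right) + 145\right) + z} = \frac{1}{\left(\left(-434\right) \left(-479\right) + 145\right) + 650} = \frac{1}{\left(207886 + 145\right) + 650} = \frac{1}{208031 + 650} = \frac{1}{208681}$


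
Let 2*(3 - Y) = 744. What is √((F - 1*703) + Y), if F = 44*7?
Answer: 2*I*√191 ≈ 27.641*I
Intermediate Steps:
Y = -369 (Y = 3 - ½*744 = 3 - 372 = -369)
F = 308
√((F - 1*703) + Y) = √((308 - 1*703) - 369) = √((308 - 703) - 369) = √(-395 - 369) = √(-764) = 2*I*√191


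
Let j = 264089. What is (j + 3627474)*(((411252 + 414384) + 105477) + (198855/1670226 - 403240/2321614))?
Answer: 2341749487792248623877151/646270010794 ≈ 3.6235e+12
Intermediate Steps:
(j + 3627474)*(((411252 + 414384) + 105477) + (198855/1670226 - 403240/2321614)) = (264089 + 3627474)*(((411252 + 414384) + 105477) + (198855/1670226 - 403240/2321614)) = 3891563*((825636 + 105477) + (198855*(1/1670226) - 403240*1/2321614)) = 3891563*(931113 + (66285/556742 - 201620/1160807)) = 3891563*(931113 - 35306230045/646270010794) = 3891563*(601750373254203677/646270010794) = 2341749487792248623877151/646270010794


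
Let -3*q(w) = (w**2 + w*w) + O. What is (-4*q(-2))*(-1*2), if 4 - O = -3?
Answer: -40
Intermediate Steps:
O = 7 (O = 4 - 1*(-3) = 4 + 3 = 7)
q(w) = -7/3 - 2*w**2/3 (q(w) = -((w**2 + w*w) + 7)/3 = -((w**2 + w**2) + 7)/3 = -(2*w**2 + 7)/3 = -(7 + 2*w**2)/3 = -7/3 - 2*w**2/3)
(-4*q(-2))*(-1*2) = (-4*(-7/3 - 2/3*(-2)**2))*(-1*2) = -4*(-7/3 - 2/3*4)*(-2) = -4*(-7/3 - 8/3)*(-2) = -4*(-5)*(-2) = 20*(-2) = -40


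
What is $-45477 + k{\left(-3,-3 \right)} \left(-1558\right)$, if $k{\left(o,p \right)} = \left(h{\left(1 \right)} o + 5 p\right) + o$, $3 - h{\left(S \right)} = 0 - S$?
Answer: $1263$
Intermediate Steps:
$h{\left(S \right)} = 3 + S$ ($h{\left(S \right)} = 3 - \left(0 - S\right) = 3 - - S = 3 + S$)
$k{\left(o,p \right)} = 5 o + 5 p$ ($k{\left(o,p \right)} = \left(\left(3 + 1\right) o + 5 p\right) + o = \left(4 o + 5 p\right) + o = 5 o + 5 p$)
$-45477 + k{\left(-3,-3 \right)} \left(-1558\right) = -45477 + \left(5 \left(-3\right) + 5 \left(-3\right)\right) \left(-1558\right) = -45477 + \left(-15 - 15\right) \left(-1558\right) = -45477 - -46740 = -45477 + 46740 = 1263$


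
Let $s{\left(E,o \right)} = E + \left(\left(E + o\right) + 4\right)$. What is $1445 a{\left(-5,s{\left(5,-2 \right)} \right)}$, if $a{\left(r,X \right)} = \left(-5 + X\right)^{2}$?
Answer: $70805$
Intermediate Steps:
$s{\left(E,o \right)} = 4 + o + 2 E$ ($s{\left(E,o \right)} = E + \left(4 + E + o\right) = 4 + o + 2 E$)
$1445 a{\left(-5,s{\left(5,-2 \right)} \right)} = 1445 \left(-5 + \left(4 - 2 + 2 \cdot 5\right)\right)^{2} = 1445 \left(-5 + \left(4 - 2 + 10\right)\right)^{2} = 1445 \left(-5 + 12\right)^{2} = 1445 \cdot 7^{2} = 1445 \cdot 49 = 70805$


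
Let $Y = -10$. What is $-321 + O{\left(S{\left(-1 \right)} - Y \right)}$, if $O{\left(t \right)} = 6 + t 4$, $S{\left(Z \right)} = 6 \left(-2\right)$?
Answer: $-323$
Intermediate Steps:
$S{\left(Z \right)} = -12$
$O{\left(t \right)} = 6 + 4 t$
$-321 + O{\left(S{\left(-1 \right)} - Y \right)} = -321 + \left(6 + 4 \left(-12 - -10\right)\right) = -321 + \left(6 + 4 \left(-12 + 10\right)\right) = -321 + \left(6 + 4 \left(-2\right)\right) = -321 + \left(6 - 8\right) = -321 - 2 = -323$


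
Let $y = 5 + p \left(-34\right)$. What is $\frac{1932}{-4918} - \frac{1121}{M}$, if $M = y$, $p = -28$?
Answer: $- \frac{3681001}{2353263} \approx -1.5642$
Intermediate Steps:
$y = 957$ ($y = 5 - -952 = 5 + 952 = 957$)
$M = 957$
$\frac{1932}{-4918} - \frac{1121}{M} = \frac{1932}{-4918} - \frac{1121}{957} = 1932 \left(- \frac{1}{4918}\right) - \frac{1121}{957} = - \frac{966}{2459} - \frac{1121}{957} = - \frac{3681001}{2353263}$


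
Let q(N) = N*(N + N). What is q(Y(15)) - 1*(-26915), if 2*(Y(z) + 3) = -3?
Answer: 53911/2 ≈ 26956.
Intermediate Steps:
Y(z) = -9/2 (Y(z) = -3 + (½)*(-3) = -3 - 3/2 = -9/2)
q(N) = 2*N² (q(N) = N*(2*N) = 2*N²)
q(Y(15)) - 1*(-26915) = 2*(-9/2)² - 1*(-26915) = 2*(81/4) + 26915 = 81/2 + 26915 = 53911/2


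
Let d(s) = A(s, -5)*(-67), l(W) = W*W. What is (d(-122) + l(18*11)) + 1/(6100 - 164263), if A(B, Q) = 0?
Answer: 6200622251/158163 ≈ 39204.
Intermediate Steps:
l(W) = W**2
d(s) = 0 (d(s) = 0*(-67) = 0)
(d(-122) + l(18*11)) + 1/(6100 - 164263) = (0 + (18*11)**2) + 1/(6100 - 164263) = (0 + 198**2) + 1/(-158163) = (0 + 39204) - 1/158163 = 39204 - 1/158163 = 6200622251/158163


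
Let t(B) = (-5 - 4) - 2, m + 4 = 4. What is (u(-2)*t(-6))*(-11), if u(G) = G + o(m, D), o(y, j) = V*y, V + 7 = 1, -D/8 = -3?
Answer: -242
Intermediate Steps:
m = 0 (m = -4 + 4 = 0)
D = 24 (D = -8*(-3) = 24)
V = -6 (V = -7 + 1 = -6)
o(y, j) = -6*y
t(B) = -11 (t(B) = -9 - 2 = -11)
u(G) = G (u(G) = G - 6*0 = G + 0 = G)
(u(-2)*t(-6))*(-11) = -2*(-11)*(-11) = 22*(-11) = -242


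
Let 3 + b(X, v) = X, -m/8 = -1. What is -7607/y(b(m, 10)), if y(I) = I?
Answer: -7607/5 ≈ -1521.4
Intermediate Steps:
m = 8 (m = -8*(-1) = 8)
b(X, v) = -3 + X
-7607/y(b(m, 10)) = -7607/(-3 + 8) = -7607/5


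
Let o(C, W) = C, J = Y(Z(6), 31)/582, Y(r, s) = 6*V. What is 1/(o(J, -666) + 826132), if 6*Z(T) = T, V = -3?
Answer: 97/80134801 ≈ 1.2105e-6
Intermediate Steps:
Z(T) = T/6
Y(r, s) = -18 (Y(r, s) = 6*(-3) = -18)
J = -3/97 (J = -18/582 = -18*1/582 = -3/97 ≈ -0.030928)
1/(o(J, -666) + 826132) = 1/(-3/97 + 826132) = 1/(80134801/97) = 97/80134801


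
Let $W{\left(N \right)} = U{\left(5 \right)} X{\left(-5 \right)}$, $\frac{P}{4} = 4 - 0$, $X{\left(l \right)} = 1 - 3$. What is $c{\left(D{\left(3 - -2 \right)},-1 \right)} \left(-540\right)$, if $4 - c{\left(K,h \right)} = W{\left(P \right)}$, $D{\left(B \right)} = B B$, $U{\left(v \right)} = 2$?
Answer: $-4320$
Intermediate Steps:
$X{\left(l \right)} = -2$
$D{\left(B \right)} = B^{2}$
$P = 16$ ($P = 4 \left(4 - 0\right) = 4 \left(4 + 0\right) = 4 \cdot 4 = 16$)
$W{\left(N \right)} = -4$ ($W{\left(N \right)} = 2 \left(-2\right) = -4$)
$c{\left(K,h \right)} = 8$ ($c{\left(K,h \right)} = 4 - -4 = 4 + 4 = 8$)
$c{\left(D{\left(3 - -2 \right)},-1 \right)} \left(-540\right) = 8 \left(-540\right) = -4320$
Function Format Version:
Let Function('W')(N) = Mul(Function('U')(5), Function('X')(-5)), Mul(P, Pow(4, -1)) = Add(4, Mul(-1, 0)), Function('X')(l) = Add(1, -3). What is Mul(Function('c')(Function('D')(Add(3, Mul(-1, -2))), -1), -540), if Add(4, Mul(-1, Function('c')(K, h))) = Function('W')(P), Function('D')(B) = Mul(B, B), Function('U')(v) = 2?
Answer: -4320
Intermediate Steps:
Function('X')(l) = -2
Function('D')(B) = Pow(B, 2)
P = 16 (P = Mul(4, Add(4, Mul(-1, 0))) = Mul(4, Add(4, 0)) = Mul(4, 4) = 16)
Function('W')(N) = -4 (Function('W')(N) = Mul(2, -2) = -4)
Function('c')(K, h) = 8 (Function('c')(K, h) = Add(4, Mul(-1, -4)) = Add(4, 4) = 8)
Mul(Function('c')(Function('D')(Add(3, Mul(-1, -2))), -1), -540) = Mul(8, -540) = -4320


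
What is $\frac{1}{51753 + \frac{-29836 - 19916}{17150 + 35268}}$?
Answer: $\frac{26209}{1356369501} \approx 1.9323 \cdot 10^{-5}$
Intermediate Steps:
$\frac{1}{51753 + \frac{-29836 - 19916}{17150 + 35268}} = \frac{1}{51753 - \frac{49752}{52418}} = \frac{1}{51753 - \frac{24876}{26209}} = \frac{1}{\frac{1356369501}{26209}} = \frac{26209}{1356369501}$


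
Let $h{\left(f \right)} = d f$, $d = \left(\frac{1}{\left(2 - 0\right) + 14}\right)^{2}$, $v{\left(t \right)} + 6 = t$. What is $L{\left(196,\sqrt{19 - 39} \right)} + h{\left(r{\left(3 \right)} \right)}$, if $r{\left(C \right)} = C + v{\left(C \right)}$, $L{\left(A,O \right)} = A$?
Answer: $196$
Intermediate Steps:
$v{\left(t \right)} = -6 + t$
$r{\left(C \right)} = -6 + 2 C$ ($r{\left(C \right)} = C + \left(-6 + C\right) = -6 + 2 C$)
$d = \frac{1}{256}$ ($d = \left(\frac{1}{\left(2 + 0\right) + 14}\right)^{2} = \left(\frac{1}{2 + 14}\right)^{2} = \left(\frac{1}{16}\right)^{2} = \frac{1}{256} \approx 0.0039063$)
$h{\left(f \right)} = \frac{f}{256}$
$L{\left(196,\sqrt{19 - 39} \right)} + h{\left(r{\left(3 \right)} \right)} = 196 + \frac{-6 + 2 \cdot 3}{256} = 196 + \frac{-6 + 6}{256} = 196 + \frac{1}{256} \cdot 0 = 196 + 0 = 196$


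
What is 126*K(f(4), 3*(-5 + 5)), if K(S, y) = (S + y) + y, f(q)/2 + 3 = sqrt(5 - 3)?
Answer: -756 + 252*sqrt(2) ≈ -399.62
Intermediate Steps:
f(q) = -6 + 2*sqrt(2) (f(q) = -6 + 2*sqrt(5 - 3) = -6 + 2*sqrt(2))
K(S, y) = S + 2*y
126*K(f(4), 3*(-5 + 5)) = 126*((-6 + 2*sqrt(2)) + 2*(3*(-5 + 5))) = 126*((-6 + 2*sqrt(2)) + 2*(3*0)) = 126*((-6 + 2*sqrt(2)) + 2*0) = 126*((-6 + 2*sqrt(2)) + 0) = 126*(-6 + 2*sqrt(2)) = -756 + 252*sqrt(2)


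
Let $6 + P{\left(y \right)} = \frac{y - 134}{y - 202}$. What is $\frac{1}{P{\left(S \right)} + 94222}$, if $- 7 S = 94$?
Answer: $\frac{377}{35519690} \approx 1.0614 \cdot 10^{-5}$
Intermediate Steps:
$S = - \frac{94}{7}$ ($S = \left(- \frac{1}{7}\right) 94 = - \frac{94}{7} \approx -13.429$)
$P{\left(y \right)} = -6 + \frac{-134 + y}{-202 + y}$ ($P{\left(y \right)} = -6 + \frac{y - 134}{y - 202} = -6 + \frac{-134 + y}{-202 + y}$)
$\frac{1}{P{\left(S \right)} + 94222} = \frac{1}{\frac{1078 - - \frac{470}{7}}{-202 - \frac{94}{7}} + 94222} = \frac{1}{\frac{1078 + \frac{470}{7}}{- \frac{1508}{7}} + 94222} = \frac{1}{\left(- \frac{7}{1508}\right) \frac{8016}{7} + 94222} = \frac{1}{- \frac{2004}{377} + 94222} = \frac{1}{\frac{35519690}{377}} = \frac{377}{35519690}$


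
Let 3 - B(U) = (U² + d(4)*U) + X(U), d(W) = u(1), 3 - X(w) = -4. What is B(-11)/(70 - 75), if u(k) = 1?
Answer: 114/5 ≈ 22.800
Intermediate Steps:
X(w) = 7 (X(w) = 3 - 1*(-4) = 3 + 4 = 7)
d(W) = 1
B(U) = -4 - U - U² (B(U) = 3 - ((U² + 1*U) + 7) = 3 - ((U² + U) + 7) = 3 - ((U + U²) + 7) = 3 - (7 + U + U²) = 3 + (-7 - U - U²) = -4 - U - U²)
B(-11)/(70 - 75) = (-4 - 1*(-11) - 1*(-11)²)/(70 - 75) = (-4 + 11 - 1*121)/(-5) = (-4 + 11 - 121)*(-⅕) = -114*(-⅕) = 114/5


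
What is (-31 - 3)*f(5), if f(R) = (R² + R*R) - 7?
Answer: -1462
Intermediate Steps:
f(R) = -7 + 2*R² (f(R) = (R² + R²) - 7 = 2*R² - 7 = -7 + 2*R²)
(-31 - 3)*f(5) = (-31 - 3)*(-7 + 2*5²) = -34*(-7 + 2*25) = -34*(-7 + 50) = -34*43 = -1462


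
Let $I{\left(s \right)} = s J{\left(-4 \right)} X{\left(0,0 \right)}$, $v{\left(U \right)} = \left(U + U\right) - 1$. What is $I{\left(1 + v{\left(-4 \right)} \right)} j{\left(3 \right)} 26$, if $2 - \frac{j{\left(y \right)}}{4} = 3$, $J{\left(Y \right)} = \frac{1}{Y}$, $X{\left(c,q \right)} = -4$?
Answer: $832$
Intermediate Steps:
$j{\left(y \right)} = -4$ ($j{\left(y \right)} = 8 - 12 = -4$)
$v{\left(U \right)} = -1 + 2 U$ ($v{\left(U \right)} = 2 U - 1 = -1 + 2 U$)
$I{\left(s \right)} = s$ ($I{\left(s \right)} = \frac{s}{-4} \left(-4\right) = s \left(- \frac{1}{4}\right) \left(-4\right) = - \frac{s}{4} \left(-4\right) = s$)
$I{\left(1 + v{\left(-4 \right)} \right)} j{\left(3 \right)} 26 = \left(1 + \left(-1 + 2 \left(-4\right)\right)\right) \left(-4\right) 26 = \left(1 - 9\right) \left(-4\right) 26 = \left(-8\right) \left(-4\right) 26 = 32 \cdot 26 = 832$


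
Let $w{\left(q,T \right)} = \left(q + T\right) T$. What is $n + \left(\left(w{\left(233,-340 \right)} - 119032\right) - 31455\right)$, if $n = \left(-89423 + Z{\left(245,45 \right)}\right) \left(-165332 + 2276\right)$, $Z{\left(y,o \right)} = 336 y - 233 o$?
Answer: $2867714821$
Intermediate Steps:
$Z{\left(y,o \right)} = - 233 o + 336 y$
$w{\left(q,T \right)} = T \left(T + q\right)$ ($w{\left(q,T \right)} = \left(T + q\right) T = T \left(T + q\right)$)
$n = 2867828928$ ($n = \left(-89423 + \left(\left(-233\right) 45 + 336 \cdot 245\right)\right) \left(-165332 + 2276\right) = \left(-89423 + \left(-10485 + 82320\right)\right) \left(-163056\right) = \left(-89423 + 71835\right) \left(-163056\right) = \left(-17588\right) \left(-163056\right) = 2867828928$)
$n + \left(\left(w{\left(233,-340 \right)} - 119032\right) - 31455\right) = 2867828928 - \left(150487 + 340 \left(-340 + 233\right)\right) = 2867828928 - 114107 = 2867714821$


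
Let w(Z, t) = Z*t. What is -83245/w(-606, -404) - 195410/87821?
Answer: -55151716985/21500688504 ≈ -2.5651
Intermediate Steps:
-83245/w(-606, -404) - 195410/87821 = -83245/((-606*(-404))) - 195410/87821 = -83245/244824 - 195410*1/87821 = -83245*1/244824 - 195410/87821 = -83245/244824 - 195410/87821 = -55151716985/21500688504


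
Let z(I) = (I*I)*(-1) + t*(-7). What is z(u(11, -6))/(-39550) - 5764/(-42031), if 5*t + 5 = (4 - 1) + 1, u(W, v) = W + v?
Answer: 52035939/377801375 ≈ 0.13773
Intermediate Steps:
t = -⅕ (t = -1 + ((4 - 1) + 1)/5 = -1 + (3 + 1)/5 = -1 + (⅕)*4 = -1 + ⅘ = -⅕ ≈ -0.20000)
z(I) = 7/5 - I² (z(I) = (I*I)*(-1) - ⅕*(-7) = I²*(-1) + 7/5 = -I² + 7/5 = 7/5 - I²)
z(u(11, -6))/(-39550) - 5764/(-42031) = (7/5 - (11 - 6)²)/(-39550) - 5764/(-42031) = (7/5 - 1*5²)*(-1/39550) - 5764*(-1/42031) = (7/5 - 1*25)*(-1/39550) + 524/3821 = (7/5 - 25)*(-1/39550) + 524/3821 = -118/5*(-1/39550) + 524/3821 = 59/98875 + 524/3821 = 52035939/377801375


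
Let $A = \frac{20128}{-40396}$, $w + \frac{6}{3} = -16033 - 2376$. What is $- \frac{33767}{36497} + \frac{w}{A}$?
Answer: $\frac{399165613817}{10803112} \approx 36949.0$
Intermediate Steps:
$w = -18411$ ($w = -2 - 18409 = -18411$)
$A = - \frac{5032}{10099}$ ($A = 20128 \left(- \frac{1}{40396}\right) = - \frac{5032}{10099} \approx -0.49827$)
$- \frac{33767}{36497} + \frac{w}{A} = - \frac{33767}{36497} - \frac{18411}{- \frac{5032}{10099}} = \left(-33767\right) \frac{1}{36497} - - \frac{10937217}{296} = - \frac{33767}{36497} + \frac{10937217}{296} = \frac{399165613817}{10803112}$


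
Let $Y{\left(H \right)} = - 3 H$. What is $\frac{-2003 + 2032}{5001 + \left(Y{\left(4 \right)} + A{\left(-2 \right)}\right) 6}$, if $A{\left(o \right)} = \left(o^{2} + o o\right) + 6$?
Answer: $\frac{29}{5013} \approx 0.005785$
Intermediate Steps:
$A{\left(o \right)} = 6 + 2 o^{2}$ ($A{\left(o \right)} = \left(o^{2} + o^{2}\right) + 6 = 2 o^{2} + 6 = 6 + 2 o^{2}$)
$\frac{-2003 + 2032}{5001 + \left(Y{\left(4 \right)} + A{\left(-2 \right)}\right) 6} = \frac{-2003 + 2032}{5001 + \left(\left(-3\right) 4 + \left(6 + 2 \left(-2\right)^{2}\right)\right) 6} = \frac{29}{5001 + \left(-12 + \left(6 + 2 \cdot 4\right)\right) 6} = \frac{29}{5001 + \left(-12 + \left(6 + 8\right)\right) 6} = \frac{29}{5001 + \left(-12 + 14\right) 6} = \frac{29}{5001 + 2 \cdot 6} = \frac{29}{5001 + 12} = \frac{29}{5013}$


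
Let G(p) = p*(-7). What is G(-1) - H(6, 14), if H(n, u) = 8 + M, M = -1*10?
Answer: 9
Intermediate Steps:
M = -10
H(n, u) = -2 (H(n, u) = 8 - 10 = -2)
G(p) = -7*p
G(-1) - H(6, 14) = -7*(-1) - 1*(-2) = 7 + 2 = 9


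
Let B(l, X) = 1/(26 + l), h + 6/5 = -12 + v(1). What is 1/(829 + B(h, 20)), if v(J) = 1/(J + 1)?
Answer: 133/110267 ≈ 0.0012062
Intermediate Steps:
v(J) = 1/(1 + J)
h = -127/10 (h = -6/5 + (-12 + 1/(1 + 1)) = -6/5 + (-12 + 1/2) = -6/5 - 23/2 = -127/10 ≈ -12.700)
1/(829 + B(h, 20)) = 1/(829 + 1/(26 - 127/10)) = 1/(829 + 1/(133/10)) = 1/(829 + 10/133) = 1/(110267/133) = 133/110267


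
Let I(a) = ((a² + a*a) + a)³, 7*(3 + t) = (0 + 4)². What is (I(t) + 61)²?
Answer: 51551883041296/13841287201 ≈ 3724.5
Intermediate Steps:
t = -5/7 (t = -3 + (0 + 4)²/7 = -3 + (⅐)*4² = -3 + (⅐)*16 = -3 + 16/7 = -5/7 ≈ -0.71429)
I(a) = (a + 2*a²)³ (I(a) = ((a² + a²) + a)³ = (2*a² + a)³ = (a + 2*a²)³)
(I(t) + 61)² = ((-5/7)³*(1 + 2*(-5/7))³ + 61)² = (-125*(1 - 10/7)³/343 + 61)² = (-125*(-3/7)³/343 + 61)² = (-125/343*(-27/343) + 61)² = (3375/117649 + 61)² = (7179964/117649)² = 51551883041296/13841287201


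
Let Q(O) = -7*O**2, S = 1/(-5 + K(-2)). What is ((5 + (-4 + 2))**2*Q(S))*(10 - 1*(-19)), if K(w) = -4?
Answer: -203/9 ≈ -22.556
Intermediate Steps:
S = -1/9 (S = 1/(-5 - 4) = 1/(-9) = -1/9 ≈ -0.11111)
((5 + (-4 + 2))**2*Q(S))*(10 - 1*(-19)) = ((5 + (-4 + 2))**2*(-7*(-1/9)**2))*(10 - 1*(-19)) = ((5 - 2)**2*(-7*1/81))*(10 + 19) = (3**2*(-7/81))*29 = (9*(-7/81))*29 = -7/9*29 = -203/9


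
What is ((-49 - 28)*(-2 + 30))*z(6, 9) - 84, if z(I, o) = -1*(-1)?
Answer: -2240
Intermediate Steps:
z(I, o) = 1
((-49 - 28)*(-2 + 30))*z(6, 9) - 84 = ((-49 - 28)*(-2 + 30))*1 - 84 = -77*28*1 - 84 = -2156*1 - 84 = -2156 - 84 = -2240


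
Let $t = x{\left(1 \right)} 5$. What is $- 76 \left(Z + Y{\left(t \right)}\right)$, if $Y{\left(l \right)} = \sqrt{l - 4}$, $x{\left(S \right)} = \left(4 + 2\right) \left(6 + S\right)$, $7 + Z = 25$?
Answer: $-1368 - 76 \sqrt{206} \approx -2458.8$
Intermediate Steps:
$Z = 18$ ($Z = -7 + 25 = 18$)
$x{\left(S \right)} = 36 + 6 S$ ($x{\left(S \right)} = 6 \left(6 + S\right) = 36 + 6 S$)
$t = 210$ ($t = \left(36 + 6 \cdot 1\right) 5 = \left(36 + 6\right) 5 = 42 \cdot 5 = 210$)
$Y{\left(l \right)} = \sqrt{-4 + l}$
$- 76 \left(Z + Y{\left(t \right)}\right) = - 76 \left(18 + \sqrt{-4 + 210}\right) = - 76 \left(18 + \sqrt{206}\right) = -1368 - 76 \sqrt{206}$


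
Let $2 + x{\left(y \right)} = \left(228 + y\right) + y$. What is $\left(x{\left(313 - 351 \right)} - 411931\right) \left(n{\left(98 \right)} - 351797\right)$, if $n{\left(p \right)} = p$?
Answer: $144822965919$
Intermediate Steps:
$x{\left(y \right)} = 226 + 2 y$ ($x{\left(y \right)} = -2 + \left(\left(228 + y\right) + y\right) = -2 + \left(228 + 2 y\right) = 226 + 2 y$)
$\left(x{\left(313 - 351 \right)} - 411931\right) \left(n{\left(98 \right)} - 351797\right) = \left(\left(226 + 2 \left(313 - 351\right)\right) - 411931\right) \left(98 - 351797\right) = \left(\left(226 + 2 \left(313 - 351\right)\right) - 411931\right) \left(-351699\right) = \left(\left(226 + 2 \left(-38\right)\right) - 411931\right) \left(-351699\right) = \left(\left(226 - 76\right) - 411931\right) \left(-351699\right) = \left(150 - 411931\right) \left(-351699\right) = \left(-411781\right) \left(-351699\right) = 144822965919$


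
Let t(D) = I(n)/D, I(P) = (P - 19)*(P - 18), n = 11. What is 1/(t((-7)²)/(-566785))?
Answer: -3967495/8 ≈ -4.9594e+5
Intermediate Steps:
I(P) = (-19 + P)*(-18 + P)
t(D) = 56/D (t(D) = (342 + 11² - 37*11)/D = (342 + 121 - 407)/D = 56/D)
1/(t((-7)²)/(-566785)) = 1/((56/((-7)²))/(-566785)) = 1/((56/49)*(-1/566785)) = 1/((56*(1/49))*(-1/566785)) = 1/((8/7)*(-1/566785)) = 1/(-8/3967495) = -3967495/8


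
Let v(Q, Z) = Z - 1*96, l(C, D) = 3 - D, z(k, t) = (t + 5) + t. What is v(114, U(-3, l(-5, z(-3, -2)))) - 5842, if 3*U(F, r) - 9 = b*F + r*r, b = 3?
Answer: -17810/3 ≈ -5936.7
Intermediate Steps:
z(k, t) = 5 + 2*t (z(k, t) = (5 + t) + t = 5 + 2*t)
U(F, r) = 3 + F + r²/3 (U(F, r) = 3 + (3*F + r*r)/3 = 3 + (3*F + r²)/3 = 3 + (r² + 3*F)/3 = 3 + (F + r²/3) = 3 + F + r²/3)
v(Q, Z) = -96 + Z (v(Q, Z) = Z - 96 = -96 + Z)
v(114, U(-3, l(-5, z(-3, -2)))) - 5842 = (-96 + (3 - 3 + (3 - (5 + 2*(-2)))²/3)) - 5842 = (-96 + (3 - 3 + (3 - (5 - 4))²/3)) - 5842 = (-96 + (3 - 3 + (3 - 1*1)²/3)) - 5842 = (-96 + (3 - 3 + (3 - 1)²/3)) - 5842 = (-96 + (3 - 3 + (⅓)*2²)) - 5842 = (-96 + (3 - 3 + (⅓)*4)) - 5842 = (-96 + (3 - 3 + 4/3)) - 5842 = (-96 + 4/3) - 5842 = -284/3 - 5842 = -17810/3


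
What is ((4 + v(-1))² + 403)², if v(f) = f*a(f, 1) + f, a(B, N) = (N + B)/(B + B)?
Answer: 169744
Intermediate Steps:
a(B, N) = (B + N)/(2*B) (a(B, N) = (B + N)/((2*B)) = (B + N)*(1/(2*B)) = (B + N)/(2*B))
v(f) = ½ + 3*f/2 (v(f) = f*((f + 1)/(2*f)) + f = f*((1 + f)/(2*f)) + f = (½ + f/2) + f = ½ + 3*f/2)
((4 + v(-1))² + 403)² = ((4 + (½ + (3/2)*(-1)))² + 403)² = ((4 + (½ - 3/2))² + 403)² = ((4 - 1)² + 403)² = (3² + 403)² = (9 + 403)² = 412² = 169744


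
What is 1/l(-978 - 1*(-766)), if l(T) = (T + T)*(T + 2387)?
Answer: -1/922200 ≈ -1.0844e-6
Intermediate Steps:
l(T) = 2*T*(2387 + T) (l(T) = (2*T)*(2387 + T) = 2*T*(2387 + T))
1/l(-978 - 1*(-766)) = 1/(2*(-978 - 1*(-766))*(2387 + (-978 - 1*(-766)))) = 1/(2*(-978 + 766)*(2387 + (-978 + 766))) = 1/(2*(-212)*(2387 - 212)) = 1/(2*(-212)*2175) = 1/(-922200) = -1/922200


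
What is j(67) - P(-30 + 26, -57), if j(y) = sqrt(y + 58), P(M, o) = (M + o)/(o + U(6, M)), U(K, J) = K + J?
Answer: -61/55 + 5*sqrt(5) ≈ 10.071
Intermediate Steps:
U(K, J) = J + K
P(M, o) = (M + o)/(6 + M + o) (P(M, o) = (M + o)/(o + (M + 6)) = (M + o)/(o + (6 + M)) = (M + o)/(6 + M + o))
j(y) = sqrt(58 + y)
j(67) - P(-30 + 26, -57) = sqrt(58 + 67) - ((-30 + 26) - 57)/(6 + (-30 + 26) - 57) = sqrt(125) - (-4 - 57)/(6 - 4 - 57) = 5*sqrt(5) - (-61)/(-55) = 5*sqrt(5) - (-1)*(-61)/55 = 5*sqrt(5) - 1*61/55 = 5*sqrt(5) - 61/55 = -61/55 + 5*sqrt(5)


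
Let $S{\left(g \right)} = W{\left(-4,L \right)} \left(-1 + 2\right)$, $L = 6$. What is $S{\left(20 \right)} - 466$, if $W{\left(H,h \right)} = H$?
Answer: $-470$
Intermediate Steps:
$S{\left(g \right)} = -4$ ($S{\left(g \right)} = - 4 \left(-1 + 2\right) = \left(-4\right) 1 = -4$)
$S{\left(20 \right)} - 466 = -4 - 466 = -470$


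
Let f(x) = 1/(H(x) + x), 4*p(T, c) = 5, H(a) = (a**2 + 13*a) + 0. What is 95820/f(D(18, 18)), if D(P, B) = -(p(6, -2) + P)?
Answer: 38735235/4 ≈ 9.6838e+6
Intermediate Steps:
H(a) = a**2 + 13*a
p(T, c) = 5/4 (p(T, c) = (1/4)*5 = 5/4)
D(P, B) = -5/4 - P (D(P, B) = -(5/4 + P) = -5/4 - P)
f(x) = 1/(x + x*(13 + x)) (f(x) = 1/(x*(13 + x) + x) = 1/(x + x*(13 + x)))
95820/f(D(18, 18)) = 95820/((1/((-5/4 - 1*18)*(14 + (-5/4 - 1*18))))) = 95820/((1/((-5/4 - 18)*(14 + (-5/4 - 18))))) = 95820/((1/((-77/4)*(14 - 77/4)))) = 95820/((-4/(77*(-21/4)))) = 95820/((-4/77*(-4/21))) = 95820/(16/1617) = 95820*(1617/16) = 38735235/4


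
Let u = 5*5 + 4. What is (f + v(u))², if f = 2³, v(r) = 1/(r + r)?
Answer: 216225/3364 ≈ 64.276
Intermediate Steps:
u = 29 (u = 25 + 4 = 29)
v(r) = 1/(2*r)
f = 8
(f + v(u))² = (8 + (½)/29)² = (8 + (½)*(1/29))² = (8 + 1/58)² = (465/58)² = 216225/3364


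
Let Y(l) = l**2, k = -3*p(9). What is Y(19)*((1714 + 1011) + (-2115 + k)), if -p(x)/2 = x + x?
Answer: 259198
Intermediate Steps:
p(x) = -4*x (p(x) = -2*(x + x) = -4*x)
k = 108 (k = -(-12)*9 = -3*(-36) = 108)
Y(19)*((1714 + 1011) + (-2115 + k)) = 19**2*((1714 + 1011) + (-2115 + 108)) = 361*(2725 - 2007) = 361*718 = 259198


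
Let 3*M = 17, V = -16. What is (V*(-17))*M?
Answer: 4624/3 ≈ 1541.3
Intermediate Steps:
M = 17/3 (M = (⅓)*17 = 17/3 ≈ 5.6667)
(V*(-17))*M = -16*(-17)*(17/3) = 272*(17/3) = 4624/3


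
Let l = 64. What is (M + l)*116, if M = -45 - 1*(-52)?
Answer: 8236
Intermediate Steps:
M = 7 (M = -45 + 52 = 7)
(M + l)*116 = (7 + 64)*116 = 71*116 = 8236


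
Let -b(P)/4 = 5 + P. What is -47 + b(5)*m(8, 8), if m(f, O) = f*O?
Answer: -2607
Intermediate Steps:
m(f, O) = O*f
b(P) = -20 - 4*P (b(P) = -4*(5 + P) = -20 - 4*P)
-47 + b(5)*m(8, 8) = -47 + (-20 - 4*5)*(8*8) = -47 + (-20 - 20)*64 = -47 - 40*64 = -47 - 2560 = -2607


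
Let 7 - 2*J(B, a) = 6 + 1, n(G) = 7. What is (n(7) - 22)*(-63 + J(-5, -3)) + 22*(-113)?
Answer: -1541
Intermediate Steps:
J(B, a) = 0 (J(B, a) = 7/2 - (6 + 1)/2 = 7/2 - 1/2*7 = 7/2 - 7/2 = 0)
(n(7) - 22)*(-63 + J(-5, -3)) + 22*(-113) = (7 - 22)*(-63 + 0) + 22*(-113) = -15*(-63) - 2486 = 945 - 2486 = -1541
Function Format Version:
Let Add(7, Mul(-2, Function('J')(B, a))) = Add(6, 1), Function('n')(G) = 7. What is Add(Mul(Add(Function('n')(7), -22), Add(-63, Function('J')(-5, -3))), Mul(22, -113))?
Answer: -1541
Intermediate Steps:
Function('J')(B, a) = 0 (Function('J')(B, a) = Add(Rational(7, 2), Mul(Rational(-1, 2), Add(6, 1))) = Add(Rational(7, 2), Mul(Rational(-1, 2), 7)) = Add(Rational(7, 2), Rational(-7, 2)) = 0)
Add(Mul(Add(Function('n')(7), -22), Add(-63, Function('J')(-5, -3))), Mul(22, -113)) = Add(Mul(Add(7, -22), Add(-63, 0)), Mul(22, -113)) = Add(Mul(-15, -63), -2486) = Add(945, -2486) = -1541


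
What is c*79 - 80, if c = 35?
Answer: 2685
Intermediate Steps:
c*79 - 80 = 35*79 - 80 = 2765 - 80 = 2685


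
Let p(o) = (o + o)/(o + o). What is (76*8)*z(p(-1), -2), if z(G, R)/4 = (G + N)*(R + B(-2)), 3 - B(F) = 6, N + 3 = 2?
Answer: 0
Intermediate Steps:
N = -1 (N = -3 + 2 = -1)
p(o) = 1 (p(o) = (2*o)/((2*o)) = (2*o)*(1/(2*o)) = 1)
B(F) = -3 (B(F) = 3 - 1*6 = 3 - 6 = -3)
z(G, R) = 4*(-1 + G)*(-3 + R) (z(G, R) = 4*((G - 1)*(R - 3)) = 4*((-1 + G)*(-3 + R)) = 4*(-1 + G)*(-3 + R))
(76*8)*z(p(-1), -2) = (76*8)*(12 - 12*1 - 4*(-2) + 4*1*(-2)) = 608*(12 - 12 + 8 - 8) = 608*0 = 0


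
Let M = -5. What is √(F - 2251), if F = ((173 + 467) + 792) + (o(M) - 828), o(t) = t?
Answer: 2*I*√413 ≈ 40.645*I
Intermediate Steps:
F = 599 (F = ((173 + 467) + 792) + (-5 - 828) = (640 + 792) - 833 = 1432 - 833 = 599)
√(F - 2251) = √(599 - 2251) = √(-1652) = 2*I*√413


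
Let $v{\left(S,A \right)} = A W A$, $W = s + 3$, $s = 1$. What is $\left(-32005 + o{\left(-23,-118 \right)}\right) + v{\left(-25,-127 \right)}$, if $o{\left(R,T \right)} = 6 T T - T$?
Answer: $116173$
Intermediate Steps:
$W = 4$ ($W = 1 + 3 = 4$)
$v{\left(S,A \right)} = 4 A^{2}$ ($v{\left(S,A \right)} = A 4 A = 4 A A = 4 A^{2}$)
$o{\left(R,T \right)} = - T + 6 T^{2}$ ($o{\left(R,T \right)} = 6 T^{2} - T = - T + 6 T^{2}$)
$\left(-32005 + o{\left(-23,-118 \right)}\right) + v{\left(-25,-127 \right)} = \left(-32005 - 118 \left(-1 + 6 \left(-118\right)\right)\right) + 4 \left(-127\right)^{2} = \left(-32005 - 118 \left(-1 - 708\right)\right) + 4 \cdot 16129 = \left(-32005 - -83662\right) + 64516 = \left(-32005 + 83662\right) + 64516 = 51657 + 64516 = 116173$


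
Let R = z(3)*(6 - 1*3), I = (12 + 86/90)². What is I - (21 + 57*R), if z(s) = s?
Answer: -741461/2025 ≈ -366.15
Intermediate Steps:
I = 339889/2025 (I = (12 + 86*(1/90))² = (12 + 43/45)² = (583/45)² = 339889/2025 ≈ 167.85)
R = 9 (R = 3*(6 - 1*3) = 3*(6 - 3) = 3*3 = 9)
I - (21 + 57*R) = 339889/2025 - (21 + 57*9) = 339889/2025 - (21 + 513) = 339889/2025 - 1*534 = 339889/2025 - 534 = -741461/2025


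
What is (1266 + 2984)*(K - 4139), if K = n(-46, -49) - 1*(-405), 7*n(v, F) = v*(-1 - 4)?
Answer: -110109000/7 ≈ -1.5730e+7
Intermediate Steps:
n(v, F) = -5*v/7 (n(v, F) = (v*(-1 - 4))/7 = (v*(-5))/7 = (-5*v)/7 = -5*v/7)
K = 3065/7 (K = -5/7*(-46) - 1*(-405) = 230/7 + 405 = 3065/7 ≈ 437.86)
(1266 + 2984)*(K - 4139) = (1266 + 2984)*(3065/7 - 4139) = 4250*(-25908/7) = -110109000/7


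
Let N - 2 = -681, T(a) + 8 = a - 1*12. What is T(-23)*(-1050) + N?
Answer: 44471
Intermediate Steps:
T(a) = -20 + a (T(a) = -8 + (a - 1*12) = -8 + (a - 12) = -8 + (-12 + a) = -20 + a)
N = -679 (N = 2 - 681 = -679)
T(-23)*(-1050) + N = (-20 - 23)*(-1050) - 679 = -43*(-1050) - 679 = 45150 - 679 = 44471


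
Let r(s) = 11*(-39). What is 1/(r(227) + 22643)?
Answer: 1/22214 ≈ 4.5017e-5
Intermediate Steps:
r(s) = -429
1/(r(227) + 22643) = 1/(-429 + 22643) = 1/22214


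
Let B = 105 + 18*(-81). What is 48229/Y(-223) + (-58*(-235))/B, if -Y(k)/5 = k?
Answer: 50056387/1508595 ≈ 33.181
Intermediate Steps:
Y(k) = -5*k
B = -1353 (B = 105 - 1458 = -1353)
48229/Y(-223) + (-58*(-235))/B = 48229/((-5*(-223))) - 58*(-235)/(-1353) = 48229/1115 + 13630*(-1/1353) = 48229*(1/1115) - 13630/1353 = 48229/1115 - 13630/1353 = 50056387/1508595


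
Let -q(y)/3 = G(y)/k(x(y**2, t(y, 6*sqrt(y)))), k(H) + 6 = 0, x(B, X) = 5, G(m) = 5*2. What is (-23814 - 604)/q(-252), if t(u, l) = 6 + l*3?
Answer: -24418/5 ≈ -4883.6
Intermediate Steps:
t(u, l) = 6 + 3*l
G(m) = 10
k(H) = -6 (k(H) = -6 + 0 = -6)
q(y) = 5 (q(y) = -30/(-6) = -30*(-1)/6 = -3*(-5/3) = 5)
(-23814 - 604)/q(-252) = (-23814 - 604)/5 = -24418*1/5 = -24418/5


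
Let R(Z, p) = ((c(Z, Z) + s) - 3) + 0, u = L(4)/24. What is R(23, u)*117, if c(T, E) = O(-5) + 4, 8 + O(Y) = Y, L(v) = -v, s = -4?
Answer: -1872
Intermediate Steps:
O(Y) = -8 + Y
u = -⅙ (u = -1*4/24 = -4*1/24 = -⅙ ≈ -0.16667)
c(T, E) = -9 (c(T, E) = (-8 - 5) + 4 = -13 + 4 = -9)
R(Z, p) = -16 (R(Z, p) = ((-9 - 4) - 3) + 0 = (-13 - 3) + 0 = -16 + 0 = -16)
R(23, u)*117 = -16*117 = -1872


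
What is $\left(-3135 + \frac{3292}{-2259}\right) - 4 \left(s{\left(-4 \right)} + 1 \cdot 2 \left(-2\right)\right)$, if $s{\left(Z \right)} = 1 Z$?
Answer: $- \frac{7012969}{2259} \approx -3104.5$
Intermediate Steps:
$s{\left(Z \right)} = Z$
$\left(-3135 + \frac{3292}{-2259}\right) - 4 \left(s{\left(-4 \right)} + 1 \cdot 2 \left(-2\right)\right) = \left(-3135 + \frac{3292}{-2259}\right) - 4 \left(-4 + 1 \cdot 2 \left(-2\right)\right) = \left(-3135 + 3292 \left(- \frac{1}{2259}\right)\right) - 4 \left(-4 + 2 \left(-2\right)\right) = \left(-3135 - \frac{3292}{2259}\right) - 4 \left(-4 - 4\right) = - \frac{7085257}{2259} - -32 = - \frac{7085257}{2259} + 32 = - \frac{7012969}{2259}$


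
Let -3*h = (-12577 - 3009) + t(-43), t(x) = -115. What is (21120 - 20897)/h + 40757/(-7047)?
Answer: -635211214/110644947 ≈ -5.7410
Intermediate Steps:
h = 15701/3 (h = -((-12577 - 3009) - 115)/3 = -(-15586 - 115)/3 = -⅓*(-15701) = 15701/3 ≈ 5233.7)
(21120 - 20897)/h + 40757/(-7047) = (21120 - 20897)/(15701/3) + 40757/(-7047) = 223*(3/15701) + 40757*(-1/7047) = 669/15701 - 40757/7047 = -635211214/110644947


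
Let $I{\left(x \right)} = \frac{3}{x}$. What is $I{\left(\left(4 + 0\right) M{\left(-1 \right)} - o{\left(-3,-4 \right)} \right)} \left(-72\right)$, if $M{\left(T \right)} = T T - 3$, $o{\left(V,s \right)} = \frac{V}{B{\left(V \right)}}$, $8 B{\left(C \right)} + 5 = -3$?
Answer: $\frac{216}{11} \approx 19.636$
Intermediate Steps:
$B{\left(C \right)} = -1$ ($B{\left(C \right)} = - \frac{5}{8} + \frac{1}{8} \left(-3\right) = - \frac{5}{8} - \frac{3}{8} = -1$)
$o{\left(V,s \right)} = - V$ ($o{\left(V,s \right)} = \frac{V}{-1} = V \left(-1\right) = - V$)
$M{\left(T \right)} = -3 + T^{2}$ ($M{\left(T \right)} = T^{2} - 3 = -3 + T^{2}$)
$I{\left(\left(4 + 0\right) M{\left(-1 \right)} - o{\left(-3,-4 \right)} \right)} \left(-72\right) = \frac{3}{\left(4 + 0\right) \left(-3 + \left(-1\right)^{2}\right) - \left(-1\right) \left(-3\right)} \left(-72\right) = \frac{3}{4 \left(-3 + 1\right) - 3} \left(-72\right) = \frac{3}{4 \left(-2\right) - 3} \left(-72\right) = \frac{3}{-8 - 3} \left(-72\right) = \frac{3}{-11} \left(-72\right) = 3 \left(- \frac{1}{11}\right) \left(-72\right) = \left(- \frac{3}{11}\right) \left(-72\right) = \frac{216}{11}$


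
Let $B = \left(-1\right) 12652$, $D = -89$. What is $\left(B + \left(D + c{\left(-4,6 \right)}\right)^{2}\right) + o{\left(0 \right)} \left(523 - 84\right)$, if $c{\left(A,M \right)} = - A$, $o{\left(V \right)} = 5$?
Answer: $-3232$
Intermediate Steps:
$B = -12652$
$\left(B + \left(D + c{\left(-4,6 \right)}\right)^{2}\right) + o{\left(0 \right)} \left(523 - 84\right) = \left(-12652 + \left(-89 - -4\right)^{2}\right) + 5 \left(523 - 84\right) = \left(-12652 + \left(-89 + 4\right)^{2}\right) + 5 \left(523 - 84\right) = \left(-12652 + \left(-85\right)^{2}\right) + 5 \cdot 439 = \left(-12652 + 7225\right) + 2195 = -5427 + 2195 = -3232$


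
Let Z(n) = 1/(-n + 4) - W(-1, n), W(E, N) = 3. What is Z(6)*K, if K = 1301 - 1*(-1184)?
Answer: -17395/2 ≈ -8697.5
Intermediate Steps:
K = 2485 (K = 1301 + 1184 = 2485)
Z(n) = -3 + 1/(4 - n) (Z(n) = 1/(-n + 4) - 1*3 = 1/(4 - n) - 3 = -3 + 1/(4 - n))
Z(6)*K = ((11 - 3*6)/(-4 + 6))*2485 = ((11 - 18)/2)*2485 = ((½)*(-7))*2485 = -7/2*2485 = -17395/2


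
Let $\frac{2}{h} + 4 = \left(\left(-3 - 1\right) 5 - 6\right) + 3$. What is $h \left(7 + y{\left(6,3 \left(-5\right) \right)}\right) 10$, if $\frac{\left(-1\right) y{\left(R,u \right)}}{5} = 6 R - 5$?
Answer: $\frac{2960}{27} \approx 109.63$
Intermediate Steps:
$y{\left(R,u \right)} = 25 - 30 R$ ($y{\left(R,u \right)} = - 5 \left(6 R - 5\right) = - 5 \left(-5 + 6 R\right) = 25 - 30 R$)
$h = - \frac{2}{27}$ ($h = \frac{2}{-4 + \left(\left(\left(-3 - 1\right) 5 - 6\right) + 3\right)} = \frac{2}{-4 + \left(\left(\left(-4\right) 5 - 6\right) + 3\right)} = \frac{2}{-4 + \left(\left(-20 - 6\right) + 3\right)} = \frac{2}{-4 + \left(-26 + 3\right)} = \frac{2}{-4 - 23} = \frac{2}{-27} = 2 \left(- \frac{1}{27}\right) = - \frac{2}{27} \approx -0.074074$)
$h \left(7 + y{\left(6,3 \left(-5\right) \right)}\right) 10 = - \frac{2 \left(7 + \left(25 - 180\right)\right)}{27} \cdot 10 = - \frac{2 \left(7 - 155\right)}{27} \cdot 10 = \left(- \frac{2}{27}\right) \left(-148\right) 10 = \frac{296}{27} \cdot 10 = \frac{2960}{27}$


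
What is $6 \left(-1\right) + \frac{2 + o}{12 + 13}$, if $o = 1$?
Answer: $- \frac{147}{25} \approx -5.88$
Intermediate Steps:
$6 \left(-1\right) + \frac{2 + o}{12 + 13} = 6 \left(-1\right) + \frac{2 + 1}{12 + 13} = -6 + \frac{3}{25} = - \frac{147}{25}$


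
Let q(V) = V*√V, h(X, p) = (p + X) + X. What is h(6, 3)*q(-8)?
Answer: -240*I*√2 ≈ -339.41*I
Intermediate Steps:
h(X, p) = p + 2*X (h(X, p) = (X + p) + X = p + 2*X)
q(V) = V^(3/2)
h(6, 3)*q(-8) = (3 + 2*6)*(-8)^(3/2) = (3 + 12)*(-16*I*√2) = 15*(-16*I*√2) = -240*I*√2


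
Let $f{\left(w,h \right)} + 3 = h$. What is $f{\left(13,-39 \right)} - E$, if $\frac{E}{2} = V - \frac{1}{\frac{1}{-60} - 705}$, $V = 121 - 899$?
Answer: $\frac{64043594}{42301} \approx 1514.0$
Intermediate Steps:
$f{\left(w,h \right)} = -3 + h$
$V = -778$ ($V = 121 - 899 = -778$)
$E = - \frac{65820236}{42301}$ ($E = 2 \left(-778 - \frac{1}{\frac{1}{-60} - 705}\right) = 2 \left(-778 - \frac{1}{- \frac{1}{60} - 705}\right) = 2 \left(-778 - \frac{1}{- \frac{42301}{60}}\right) = 2 \left(-778 - - \frac{60}{42301}\right) = 2 \left(-778 + \frac{60}{42301}\right) = 2 \left(- \frac{32910118}{42301}\right) = - \frac{65820236}{42301} \approx -1556.0$)
$f{\left(13,-39 \right)} - E = \left(-3 - 39\right) - - \frac{65820236}{42301} = -42 + \frac{65820236}{42301} = \frac{64043594}{42301}$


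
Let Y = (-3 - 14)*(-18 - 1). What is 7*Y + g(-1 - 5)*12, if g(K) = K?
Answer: 2189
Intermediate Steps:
Y = 323 (Y = -17*(-19) = 323)
7*Y + g(-1 - 5)*12 = 7*323 + (-1 - 5)*12 = 2261 - 6*12 = 2261 - 72 = 2189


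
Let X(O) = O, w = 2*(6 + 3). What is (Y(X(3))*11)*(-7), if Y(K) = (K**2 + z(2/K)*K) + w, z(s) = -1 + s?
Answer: -2002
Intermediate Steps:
w = 18 (w = 2*9 = 18)
Y(K) = 18 + K**2 + K*(-1 + 2/K) (Y(K) = (K**2 + (-1 + 2/K)*K) + 18 = (K**2 + K*(-1 + 2/K)) + 18 = 18 + K**2 + K*(-1 + 2/K))
(Y(X(3))*11)*(-7) = ((20 + 3**2 - 1*3)*11)*(-7) = ((20 + 9 - 3)*11)*(-7) = (26*11)*(-7) = 286*(-7) = -2002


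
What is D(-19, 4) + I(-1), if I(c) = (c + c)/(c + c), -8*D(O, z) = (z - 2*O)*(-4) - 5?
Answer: 181/8 ≈ 22.625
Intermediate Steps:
D(O, z) = 5/8 + z/2 - O (D(O, z) = -((z - 2*O)*(-4) - 5)/8 = -((-4*z + 8*O) - 5)/8 = -(-5 - 4*z + 8*O)/8 = 5/8 + z/2 - O)
I(c) = 1 (I(c) = (2*c)/((2*c)) = (2*c)*(1/(2*c)) = 1)
D(-19, 4) + I(-1) = (5/8 + (½)*4 - 1*(-19)) + 1 = (5/8 + 2 + 19) + 1 = 173/8 + 1 = 181/8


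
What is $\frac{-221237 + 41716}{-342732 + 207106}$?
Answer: $\frac{179521}{135626} \approx 1.3236$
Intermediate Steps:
$\frac{-221237 + 41716}{-342732 + 207106} = - \frac{179521}{-135626} = \left(-179521\right) \left(- \frac{1}{135626}\right) = \frac{179521}{135626}$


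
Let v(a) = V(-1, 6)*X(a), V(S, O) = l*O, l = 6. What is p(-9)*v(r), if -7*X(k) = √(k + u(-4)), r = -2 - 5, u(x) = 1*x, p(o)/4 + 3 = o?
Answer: 1728*I*√11/7 ≈ 818.73*I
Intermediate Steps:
p(o) = -12 + 4*o
u(x) = x
r = -7
V(S, O) = 6*O
X(k) = -√(-4 + k)/7 (X(k) = -√(k - 4)/7 = -√(-4 + k)/7)
v(a) = -36*√(-4 + a)/7 (v(a) = (6*6)*(-√(-4 + a)/7) = 36*(-√(-4 + a)/7) = -36*√(-4 + a)/7)
p(-9)*v(r) = (-12 + 4*(-9))*(-36*√(-4 - 7)/7) = (-12 - 36)*(-36*I*√11/7) = -(-1728)*I*√11/7 = 1728*I*√11/7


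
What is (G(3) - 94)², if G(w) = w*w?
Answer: 7225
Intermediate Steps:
G(w) = w²
(G(3) - 94)² = (3² - 94)² = (9 - 94)² = (-85)² = 7225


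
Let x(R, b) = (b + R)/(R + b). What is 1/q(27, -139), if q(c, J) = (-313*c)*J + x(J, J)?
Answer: 1/1174690 ≈ 8.5129e-7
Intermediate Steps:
x(R, b) = 1 (x(R, b) = (R + b)/(R + b) = 1)
q(c, J) = 1 - 313*J*c (q(c, J) = (-313*c)*J + 1 = -313*J*c + 1 = 1 - 313*J*c)
1/q(27, -139) = 1/(1 - 313*(-139)*27) = 1/(1 + 1174689) = 1/1174690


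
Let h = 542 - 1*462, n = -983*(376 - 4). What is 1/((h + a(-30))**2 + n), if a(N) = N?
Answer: -1/363176 ≈ -2.7535e-6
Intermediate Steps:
n = -365676 (n = -983*372 = -365676)
h = 80 (h = 542 - 462 = 80)
1/((h + a(-30))**2 + n) = 1/((80 - 30)**2 - 365676) = 1/(50**2 - 365676) = 1/(2500 - 365676) = 1/(-363176) = -1/363176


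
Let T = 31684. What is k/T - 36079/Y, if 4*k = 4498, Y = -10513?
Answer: 2309897809/666187784 ≈ 3.4673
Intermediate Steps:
k = 2249/2 (k = (¼)*4498 = 2249/2 ≈ 1124.5)
k/T - 36079/Y = (2249/2)/31684 - 36079/(-10513) = (2249/2)*(1/31684) - 36079*(-1/10513) = 2249/63368 + 36079/10513 = 2309897809/666187784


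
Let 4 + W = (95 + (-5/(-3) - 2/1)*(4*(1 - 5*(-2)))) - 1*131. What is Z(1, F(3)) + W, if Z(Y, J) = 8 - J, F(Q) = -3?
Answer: -131/3 ≈ -43.667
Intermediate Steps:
W = -164/3 (W = -4 + ((95 + (-5/(-3) - 2/1)*(4*(1 - 5*(-2)))) - 1*131) = -4 + ((95 + (-5*(-⅓) - 2*1)*(4*(1 + 10))) - 131) = -4 + ((95 + (5/3 - 2)*(4*11)) - 131) = -4 + ((95 - ⅓*44) - 131) = -4 + ((95 - 44/3) - 131) = -4 + (241/3 - 131) = -4 - 152/3 = -164/3 ≈ -54.667)
Z(1, F(3)) + W = (8 - 1*(-3)) - 164/3 = (8 + 3) - 164/3 = 11 - 164/3 = -131/3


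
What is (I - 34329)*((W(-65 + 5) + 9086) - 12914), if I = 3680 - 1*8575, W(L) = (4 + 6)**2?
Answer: 146227072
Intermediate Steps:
W(L) = 100 (W(L) = 10**2 = 100)
I = -4895 (I = 3680 - 8575 = -4895)
(I - 34329)*((W(-65 + 5) + 9086) - 12914) = (-4895 - 34329)*((100 + 9086) - 12914) = -39224*(9186 - 12914) = -39224*(-3728) = 146227072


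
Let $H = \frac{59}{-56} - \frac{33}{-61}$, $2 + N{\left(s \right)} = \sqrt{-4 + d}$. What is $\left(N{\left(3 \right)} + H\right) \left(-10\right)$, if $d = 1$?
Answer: $\frac{42915}{1708} - 10 i \sqrt{3} \approx 25.126 - 17.32 i$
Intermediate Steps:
$N{\left(s \right)} = -2 + i \sqrt{3}$ ($N{\left(s \right)} = -2 + \sqrt{-4 + 1} = -2 + \sqrt{-3} = -2 + i \sqrt{3}$)
$H = - \frac{1751}{3416}$ ($H = 59 \left(- \frac{1}{56}\right) - - \frac{33}{61} = - \frac{59}{56} + \frac{33}{61} = - \frac{1751}{3416} \approx -0.51259$)
$\left(N{\left(3 \right)} + H\right) \left(-10\right) = \left(\left(-2 + i \sqrt{3}\right) - \frac{1751}{3416}\right) \left(-10\right) = \left(- \frac{8583}{3416} + i \sqrt{3}\right) \left(-10\right) = \frac{42915}{1708} - 10 i \sqrt{3}$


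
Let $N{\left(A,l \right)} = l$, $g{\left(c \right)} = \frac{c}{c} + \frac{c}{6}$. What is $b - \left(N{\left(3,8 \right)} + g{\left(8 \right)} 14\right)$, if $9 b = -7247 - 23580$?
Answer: $- \frac{31193}{9} \approx -3465.9$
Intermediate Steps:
$g{\left(c \right)} = 1 + \frac{c}{6}$ ($g{\left(c \right)} = 1 + c \frac{1}{6} = 1 + \frac{c}{6}$)
$b = - \frac{30827}{9}$ ($b = \frac{-7247 - 23580}{9} = \frac{1}{9} \left(-30827\right) = - \frac{30827}{9} \approx -3425.2$)
$b - \left(N{\left(3,8 \right)} + g{\left(8 \right)} 14\right) = - \frac{30827}{9} - \left(8 + \left(1 + \frac{1}{6} \cdot 8\right) 14\right) = - \frac{30827}{9} - \left(8 + \left(1 + \frac{4}{3}\right) 14\right) = - \frac{30827}{9} - \left(8 + \frac{7}{3} \cdot 14\right) = - \frac{30827}{9} - \left(8 + \frac{98}{3}\right) = - \frac{30827}{9} - \frac{122}{3} = - \frac{31193}{9}$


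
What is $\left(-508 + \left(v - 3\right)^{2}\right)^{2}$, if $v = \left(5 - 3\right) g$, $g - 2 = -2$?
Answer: $249001$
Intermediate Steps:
$g = 0$ ($g = 2 - 2 = 0$)
$v = 0$ ($v = \left(5 - 3\right) 0 = 2 \cdot 0 = 0$)
$\left(-508 + \left(v - 3\right)^{2}\right)^{2} = \left(-508 + \left(0 - 3\right)^{2}\right)^{2} = \left(-508 + \left(-3\right)^{2}\right)^{2} = \left(-508 + 9\right)^{2} = \left(-499\right)^{2} = 249001$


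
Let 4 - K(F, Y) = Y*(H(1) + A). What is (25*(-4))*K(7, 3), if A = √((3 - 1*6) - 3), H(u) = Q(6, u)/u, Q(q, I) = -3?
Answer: -1300 + 300*I*√6 ≈ -1300.0 + 734.85*I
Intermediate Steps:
H(u) = -3/u
A = I*√6 (A = √((3 - 6) - 3) = √(-3 - 3) = √(-6) = I*√6 ≈ 2.4495*I)
K(F, Y) = 4 - Y*(-3 + I*√6) (K(F, Y) = 4 - Y*(-3/1 + I*√6) = 4 - Y*(-3*1 + I*√6) = 4 - Y*(-3 + I*√6))
(25*(-4))*K(7, 3) = (25*(-4))*(4 + 3*3 - 1*I*3*√6) = -100*(4 + 9 - 3*I*√6) = -100*(13 - 3*I*√6) = -1300 + 300*I*√6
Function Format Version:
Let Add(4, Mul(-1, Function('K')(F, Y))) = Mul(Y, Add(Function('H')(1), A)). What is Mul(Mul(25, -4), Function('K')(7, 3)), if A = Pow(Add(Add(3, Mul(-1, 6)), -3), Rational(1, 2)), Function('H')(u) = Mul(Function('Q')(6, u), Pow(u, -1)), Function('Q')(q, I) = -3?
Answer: Add(-1300, Mul(300, I, Pow(6, Rational(1, 2)))) ≈ Add(-1300.0, Mul(734.85, I))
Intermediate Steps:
Function('H')(u) = Mul(-3, Pow(u, -1))
A = Mul(I, Pow(6, Rational(1, 2))) (A = Pow(Add(Add(3, -6), -3), Rational(1, 2)) = Pow(Add(-3, -3), Rational(1, 2)) = Pow(-6, Rational(1, 2)) = Mul(I, Pow(6, Rational(1, 2))) ≈ Mul(2.4495, I))
Function('K')(F, Y) = Add(4, Mul(-1, Y, Add(-3, Mul(I, Pow(6, Rational(1, 2)))))) (Function('K')(F, Y) = Add(4, Mul(-1, Mul(Y, Add(Mul(-3, Pow(1, -1)), Mul(I, Pow(6, Rational(1, 2))))))) = Add(4, Mul(-1, Mul(Y, Add(Mul(-3, 1), Mul(I, Pow(6, Rational(1, 2))))))) = Add(4, Mul(-1, Mul(Y, Add(-3, Mul(I, Pow(6, Rational(1, 2))))))) = Add(4, Mul(-1, Y, Add(-3, Mul(I, Pow(6, Rational(1, 2)))))))
Mul(Mul(25, -4), Function('K')(7, 3)) = Mul(Mul(25, -4), Add(4, Mul(3, 3), Mul(-1, I, 3, Pow(6, Rational(1, 2))))) = Mul(-100, Add(4, 9, Mul(-3, I, Pow(6, Rational(1, 2))))) = Mul(-100, Add(13, Mul(-3, I, Pow(6, Rational(1, 2))))) = Add(-1300, Mul(300, I, Pow(6, Rational(1, 2))))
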